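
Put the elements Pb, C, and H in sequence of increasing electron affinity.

H is in period 1, group 1; C is in period 2, group 14; Pb is in period 6, group 14.
Atoms with high Z_eff and room in the valence shell (especially the halogens) have the most exothermic electron affinities.
Here both period and group differ, so the two effects have to be weighed against each other.
H > Pb: period and group pull opposite ways; the down-group shift dominates (73 vs 35 kJ/mol).
C > H: period and group pull opposite ways; the across-period shift dominates (122 vs 73 kJ/mol).
Tabulated electron affinity (kJ/mol): H 73, C 122, Pb 35.
So from lowest to highest: Pb < H < C.

Pb, H, C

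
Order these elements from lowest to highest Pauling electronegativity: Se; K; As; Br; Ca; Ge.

K is in period 4, group 1; Ca is in period 4, group 2; Ge is in period 4, group 14; As is in period 4, group 15; Se is in period 4, group 16; Br is in period 4, group 17.
Smaller atoms with higher effective nuclear charge are more electronegative.
All lie in period 4, so electronegativity increases left to right.
So from lowest to highest: K < Ca < Ge < As < Se < Br.

K, Ca, Ge, As, Se, Br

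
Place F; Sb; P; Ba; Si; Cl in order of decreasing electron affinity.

Cl > F > Si > Sb > P > Ba

F is in period 2, group 17; Si is in period 3, group 14; P is in period 3, group 15; Cl is in period 3, group 17; Sb is in period 5, group 15; Ba is in period 6, group 2.
Atoms with high Z_eff and room in the valence shell (especially the halogens) have the most exothermic electron affinities.
Neither a single period nor a single group — weigh both effects.
P > Ba: relative to Ba, both the across-period and down-group shifts push P's electron affinity up.
Sb > P: this pair runs against the simple trend — see the exception note.
Si > Sb: period and group pull opposite ways; the down-group shift dominates (134 vs 103 kJ/mol).
F > Si: relative to Si, both the across-period and down-group shifts push F's electron affinity up.
Cl > F: this pair runs against the simple trend — see the exception note.
Note the exception: Sb has a higher electron affinity than P, contrary to the simple trend — both are half-filled np³, but the pairing/repulsion penalty for the added electron shrinks as the p orbitals become larger and more diffuse down the group, and for Sb that outweighs the weaker nuclear attraction.
Note the exception: Cl has a higher electron affinity than F, contrary to the simple trend — F's small 2p subshell makes the incoming electron feel strong e⁻–e⁻ repulsion, so Cl actually releases more energy on gaining an electron.
Note the exception: Si has a higher electron affinity than P, contrary to the simple trend — adding an electron to P's half-filled 3p³ is unfavourable, so Si (3p²) has the more exothermic EA.
For reference (kJ/mol): F 328, Si 134, P 72, Cl 349, Sb 103, Ba 14.
So from highest to lowest: Cl > F > Si > Sb > P > Ba.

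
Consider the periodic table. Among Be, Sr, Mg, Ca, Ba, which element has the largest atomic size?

Be is in period 2, group 2; Mg is in period 3, group 2; Ca is in period 4, group 2; Sr is in period 5, group 2; Ba is in period 6, group 2.
Radius decreases left→right (rising Z_eff, same n) and increases top→bottom (higher n).
All are in group 2, so atomic radius increases down the group.
The largest atomic size among these belongs to Ba.

Ba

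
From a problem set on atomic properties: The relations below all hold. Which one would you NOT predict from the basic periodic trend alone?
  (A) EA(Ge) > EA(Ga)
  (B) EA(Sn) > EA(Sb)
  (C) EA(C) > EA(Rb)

The general trend: electron affinity increases across a period and decreases down a group.
(A) Ge (period 4, group 14) vs Ga (period 4, group 13): the stated order agrees with the simple trend.
(B) Sn (period 5, group 14) vs Sb (period 5, group 15): the stated order contradicts the simple trend.
(C) C (period 2, group 14) vs Rb (period 5, group 1): the stated order agrees with the simple trend.
The exception is (B): adding an electron to Sb's half-filled 5p³ is unfavourable, so Sn has the more exothermic EA.

(B)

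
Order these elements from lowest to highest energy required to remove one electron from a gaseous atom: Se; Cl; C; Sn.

Sn < Se < C < Cl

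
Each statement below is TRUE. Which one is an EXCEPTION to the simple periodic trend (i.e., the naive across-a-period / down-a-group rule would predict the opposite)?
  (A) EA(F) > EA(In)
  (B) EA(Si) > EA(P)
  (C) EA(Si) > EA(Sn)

(B)

The general trend: electron affinity increases across a period and decreases down a group.
(A) F (period 2, group 17) vs In (period 5, group 13): the stated order agrees with the simple trend.
(B) Si (period 3, group 14) vs P (period 3, group 15): the stated order contradicts the simple trend.
(C) Si (period 3, group 14) vs Sn (period 5, group 14): the stated order agrees with the simple trend.
The exception is (B): adding an electron to P's half-filled 3p³ is unfavourable, so Si (3p²) has the more exothermic EA.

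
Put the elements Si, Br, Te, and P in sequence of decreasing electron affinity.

Br, Te, Si, P

Adding an electron releases more energy for atoms nearer the top right (short of the noble gases).
These span different periods and groups, so the two trends combine.
Si > P: this pair runs against the simple trend — see the exception note.
Te > Si: the two effects oppose for this pair; the across-period effect wins (190 vs 134 kJ/mol).
Br > Te: relative to Te, both the across-period and down-group shifts push Br's electron affinity up.
Note the exception: Si has a higher electron affinity than P, contrary to the simple trend — adding an electron to P's half-filled 3p³ is unfavourable, so Si (3p²) has the more exothermic EA.
For reference (kJ/mol): Si 134, P 72, Br 325, Te 190.
So from highest to lowest: Br > Te > Si > P.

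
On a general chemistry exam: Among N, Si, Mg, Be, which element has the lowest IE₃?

After 2 electrons have been removed, what remains? N²⁺ still has 3 valence electrons; Si²⁺ still has 2 valence electrons; Mg²⁺ is the bare [Ne] core; Be²⁺ is the bare [He] core.
Breaking into a closed-shell core is much more expensive than removing a leftover valence electron — Mg and Be have the largest IE_3 here.
Valence configurations: N²⁺ [He]2s²2p¹, Si²⁺ [Ne]3s².
The numbers (kJ/mol): N 4578, Si 3232, Mg 7733, Be 14849.
Overall IE_3 order: Si < N < Mg < Be.

Si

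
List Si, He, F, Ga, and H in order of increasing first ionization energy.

H is in period 1, group 1; He is in period 1, group 18; F is in period 2, group 17; Si is in period 3, group 14; Ga is in period 4, group 13.
First ionization energy rises across a period (greater Z_eff holds electrons more tightly) and falls down a group (valence electrons are farther from the nucleus).
Neither a single period nor a single group — weigh both effects.
Si > Ga: relative to Ga, both the across-period and down-group shifts push Si's first ionization energy up.
H > Si: the two effects oppose for this pair; the down-group effect wins (1312 vs 786 kJ/mol).
F > H: period and group pull opposite ways; the across-period shift dominates (1681 vs 1312 kJ/mol).
He > F: relative to F, both the across-period and down-group shifts push He's first ionization energy up.
Tabulated first ionization energy (kJ/mol): H 1312, He 2372, F 1681, Si 786, Ga 579.
So from lowest to highest: Ga < Si < H < F < He.

Ga, Si, H, F, He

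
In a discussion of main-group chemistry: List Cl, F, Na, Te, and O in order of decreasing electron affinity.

Cl > F > Te > O > Na

EA tends to increase across a period and decrease down a group, though the pattern is less regular than for IE or radius.
Here both period and group differ, so the two effects have to be weighed against each other.
O > Na: both effects reinforce here, so O is clearly the higher of the two.
Te > O: this pair runs against the simple trend — see the exception note.
F > Te: relative to Te, both the across-period and down-group shifts push F's electron affinity up.
Cl > F: this pair runs against the simple trend — see the exception note.
Note the exception: Te has a higher electron affinity than O, contrary to the simple trend — O's compact 2p subshell gives strong electron–electron repulsion on the added electron.
Note the exception: Cl has a higher electron affinity than F, contrary to the simple trend — F's small 2p subshell makes the incoming electron feel strong e⁻–e⁻ repulsion, so Cl actually releases more energy on gaining an electron.
Tabulated electron affinity (kJ/mol): O 141, F 328, Na 53, Cl 349, Te 190.
So from highest to lowest: Cl > F > Te > O > Na.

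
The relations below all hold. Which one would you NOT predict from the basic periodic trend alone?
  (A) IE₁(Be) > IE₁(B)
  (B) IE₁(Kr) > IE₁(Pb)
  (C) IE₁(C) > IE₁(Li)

(A)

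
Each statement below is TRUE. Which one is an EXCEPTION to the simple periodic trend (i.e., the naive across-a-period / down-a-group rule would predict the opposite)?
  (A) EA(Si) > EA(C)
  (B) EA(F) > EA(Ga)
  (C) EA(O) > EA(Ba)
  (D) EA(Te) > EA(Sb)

(A)

The general trend: electron affinity increases across a period and decreases down a group.
(A) Si (period 3, group 14) vs C (period 2, group 14): the stated order contradicts the simple trend.
(B) F (period 2, group 17) vs Ga (period 4, group 13): the stated order agrees with the simple trend.
(C) O (period 2, group 16) vs Ba (period 6, group 2): the stated order agrees with the simple trend.
(D) Te (period 5, group 16) vs Sb (period 5, group 15): the stated order agrees with the simple trend.
The exception is (A): Si's larger, more diffuse 3p orbitals accept an added electron slightly more readily than C's compact 2p.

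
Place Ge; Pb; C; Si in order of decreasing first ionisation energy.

C > Si > Ge > Pb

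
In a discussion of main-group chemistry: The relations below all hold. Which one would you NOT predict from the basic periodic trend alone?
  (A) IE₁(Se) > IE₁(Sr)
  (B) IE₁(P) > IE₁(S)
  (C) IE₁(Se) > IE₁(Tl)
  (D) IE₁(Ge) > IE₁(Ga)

(B)

The general trend: IE₁ increases across a period and decreases down a group.
(A) Se (period 4, group 16) vs Sr (period 5, group 2): the stated order agrees with the simple trend.
(B) P (period 3, group 15) vs S (period 3, group 16): the stated order contradicts the simple trend.
(C) Se (period 4, group 16) vs Tl (period 6, group 13): the stated order agrees with the simple trend.
(D) Ge (period 4, group 14) vs Ga (period 4, group 13): the stated order agrees with the simple trend.
The exception is (B): S (3p⁴) ionizes more easily than half-filled P (3p³) because the paired 3p electron in S is pushed out by e⁻–e⁻ repulsion.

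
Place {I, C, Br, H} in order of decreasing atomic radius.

I > Br > C > H

Radius decreases left→right (rising Z_eff, same n) and increases top→bottom (higher n).
These span different periods and groups, so the two trends combine.
C > H: the two effects oppose for this pair; the down-group effect wins (75 vs 32 pm).
Br > C: the two effects oppose for this pair; the down-group effect wins (114 vs 75 pm).
I > Br: I sits below Br in group 17, so the down-group effect alone puts I larger.
Tabulated atomic radius (pm): H 32, C 75, Br 114, I 133.
So from largest to smallest: I > Br > C > H.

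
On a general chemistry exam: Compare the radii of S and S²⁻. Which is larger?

Forming S²⁻ adds 2 electrons to S. More electron–electron repulsion in the same shell, with unchanged nuclear charge, lets the cloud expand.
An anion is larger than its parent atom: S²⁻ > S.

S²⁻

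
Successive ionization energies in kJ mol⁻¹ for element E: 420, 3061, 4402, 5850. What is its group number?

Group 1

Look for the largest jump between consecutive ionization energies: IE2/IE1 ≈ 7.3, far larger than any earlier ratio.
That jump marks the point where a core electron is being removed. So the atom has 1 valence electron.
A main-group element with 1 valence electron is in group 1.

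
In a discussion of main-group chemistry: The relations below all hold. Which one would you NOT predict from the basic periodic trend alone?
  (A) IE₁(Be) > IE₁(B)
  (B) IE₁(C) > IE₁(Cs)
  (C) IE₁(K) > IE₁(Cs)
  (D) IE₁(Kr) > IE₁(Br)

The general trend: first ionisation energy increases across a period and decreases down a group.
(A) Be (period 2, group 2) vs B (period 2, group 13): the stated order contradicts the simple trend.
(B) C (period 2, group 14) vs Cs (period 6, group 1): the stated order agrees with the simple trend.
(C) K (period 4, group 1) vs Cs (period 6, group 1): the stated order agrees with the simple trend.
(D) Kr (period 4, group 18) vs Br (period 4, group 17): the stated order agrees with the simple trend.
The exception is (A): removing B's lone 2p electron is easier than breaking Be's filled 2s².

(A)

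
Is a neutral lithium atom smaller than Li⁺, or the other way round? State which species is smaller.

Forming Li⁺ removes 1 electron from Li. Fewer electrons for the same nuclear charge means less shielding and a higher Z_eff on the remaining electrons, and for main-group metals the entire outer shell is lost.
A cation is smaller than its parent atom: Li⁺ < Li.

Li⁺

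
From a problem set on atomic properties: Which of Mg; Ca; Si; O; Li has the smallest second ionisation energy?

Ca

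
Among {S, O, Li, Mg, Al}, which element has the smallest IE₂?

Consider each +1 ion: S⁺ still has 5 valence electrons; O⁺ still has 5 valence electrons; Li⁺ is the bare [He] core; Mg⁺ still has 1 valence electron; Al⁺ still has 2 valence electrons.
Pulling an electron out of a noble-gas core costs far more than removing a remaining valence electron, so Li sits at the high end of IE_2.
Valence configurations: S⁺ [Ne]3s²3p³, O⁺ [He]2s²2p³, Mg⁺ [Ne]3s¹, Al⁺ [Ne]3s².
Tabulated IE_2 (kJ/mol): S 2252, O 3388, Li 7298, Mg 1451, Al 1817.
So the second ionization energies run Mg < Al < S < O < Li.

Mg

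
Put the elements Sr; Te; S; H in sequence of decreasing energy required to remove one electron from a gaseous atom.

H is in period 1, group 1; S is in period 3, group 16; Sr is in period 5, group 2; Te is in period 5, group 16.
Removing the outermost electron gets harder across a period and easier down a group.
Here both period and group differ, so the two effects have to be weighed against each other.
Te > Sr: Te lies to the right of Sr in period 5, so the across-period effect alone puts Te higher.
S > Te: they share group 16; the group trend gives S the larger value.
H > S: period and group pull opposite ways; the down-group shift dominates (1312 vs 1000 kJ/mol).
For reference (kJ/mol): H 1312, S 1000, Sr 550, Te 869.
So from highest to lowest: H > S > Te > Sr.

H, S, Te, Sr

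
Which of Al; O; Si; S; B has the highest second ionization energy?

O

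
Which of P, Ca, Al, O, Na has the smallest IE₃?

IE_3 is the cost of taking one more electron from the +2 cation: P²⁺ still has 3 valence electrons; Ca²⁺ is the bare [Ar] core; Al²⁺ still has 1 valence electron; O²⁺ still has 4 valence electrons; Na²⁺ is already 1 electron into the core.
Usually core removal costs more than valence removal, but here the competition is close: a tightly held n=2 valence electron can cost more to remove than an n=3 core electron, so the actual values have to decide it.
Valence configurations: P²⁺ [Ne]3s²3p¹, Al²⁺ [Ne]3s¹, O²⁺ [He]2s²2p².
Approximate IE_3 values (kJ/mol): P 2914, Ca 4912, Al 2745, O 5300, Na 6910.
Overall IE_3 order: Al < P < Ca < O < Na.

Al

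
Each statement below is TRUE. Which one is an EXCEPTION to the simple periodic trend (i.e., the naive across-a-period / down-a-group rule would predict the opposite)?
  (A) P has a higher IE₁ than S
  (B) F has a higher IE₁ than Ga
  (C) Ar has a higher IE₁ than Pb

(A)

The general trend: IE₁ increases across a period and decreases down a group.
(A) P (period 3, group 15) vs S (period 3, group 16): the stated order contradicts the simple trend.
(B) F (period 2, group 17) vs Ga (period 4, group 13): the stated order agrees with the simple trend.
(C) Ar (period 3, group 18) vs Pb (period 6, group 14): the stated order agrees with the simple trend.
The exception is (A): S (3p⁴) ionizes more easily than half-filled P (3p³) because the paired 3p electron in S is pushed out by e⁻–e⁻ repulsion.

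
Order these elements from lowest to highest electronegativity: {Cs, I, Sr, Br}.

Br is in period 4, group 17; Sr is in period 5, group 2; I is in period 5, group 17; Cs is in period 6, group 1.
EN rises left→right (higher Z_eff, smaller atoms) and falls top→bottom (larger, more shielded atoms).
These span different periods and groups, so the two trends combine.
Sr > Cs: relative to Cs, both the across-period and down-group shifts push Sr's electronegativity up.
I > Sr: both are in period 5; the period trend gives I the larger value.
Br > I: they share group 17; the group trend gives Br the larger value.
Tabulated electronegativity (Pauling): Br 2.96, Sr 0.95, I 2.66, Cs 0.79.
So from lowest to highest: Cs < Sr < I < Br.

Cs, Sr, I, Br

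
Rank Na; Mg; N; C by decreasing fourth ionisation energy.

Consider each +3 ion: Na³⁺ is already 2 electrons into the core; Mg³⁺ is already 1 electron into the core; N³⁺ still has 2 valence electrons; C³⁺ still has 1 valence electron.
Breaking into a closed-shell core is much more expensive than removing a leftover valence electron — Na and Mg have the largest IE_4 here.
Valence configurations: N³⁺ [He]2s², C³⁺ [He]2s¹.
The numbers (kJ/mol): Na 9543, Mg 10543, N 7475, C 6223.
Hence IE_4: C < N < Na < Mg.

Mg > Na > N > C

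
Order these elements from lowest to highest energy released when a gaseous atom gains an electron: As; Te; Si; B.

Electron affinity generally becomes more exothermic across a period toward the halogens and less exothermic down a group.
A diagonal step moves right (one effect) and down (the opposite effect) at once.
As > B: period and group pull opposite ways; the across-period shift dominates (78 vs 27 kJ/mol).
Si > As: the two effects oppose for this pair; the down-group effect wins (134 vs 78 kJ/mol).
Te > Si: the two effects oppose for this pair; the across-period effect wins (190 vs 134 kJ/mol).
Approximate values (kJ/mol): B 27, Si 134, As 78, Te 190.
So from lowest to highest: B < As < Si < Te.

B < As < Si < Te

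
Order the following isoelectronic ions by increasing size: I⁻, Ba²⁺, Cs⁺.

All of these have 54 electrons, so size is governed by nuclear charge alone: the more protons, the stronger the pull on the same electron cloud, and the smaller the ion.
Nuclear charges: Ba²⁺ (Z=56), Cs⁺ (Z=55), I⁻ (Z=53).
Smallest to largest: Ba²⁺ < Cs⁺ < I⁻.

Ba²⁺ < Cs⁺ < I⁻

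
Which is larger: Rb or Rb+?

Rb

Forming Rb+ removes 1 electron from Rb. Fewer electrons for the same nuclear charge means less shielding and a higher Z_eff on the remaining electrons, and for main-group metals the entire outer shell is lost.
A cation is smaller than its parent atom: Rb+ < Rb.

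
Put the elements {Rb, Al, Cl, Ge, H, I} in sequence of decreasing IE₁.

H is in period 1, group 1; Al is in period 3, group 13; Cl is in period 3, group 17; Ge is in period 4, group 14; Rb is in period 5, group 1; I is in period 5, group 17.
Across a period the outer electron is held more tightly (higher IE₁); down a group it sits in a higher shell, more shielded, and comes off more easily.
Neither a single period nor a single group — weigh both effects.
Al > Rb: relative to Rb, both the across-period and down-group shifts push Al's first ionization energy up.
Ge > Al: the two effects oppose for this pair; the across-period effect wins (762 vs 578 kJ/mol).
I > Ge: period and group pull opposite ways; the across-period shift dominates (1008 vs 762 kJ/mol).
Cl > I: Cl sits above I in group 17, so the down-group effect alone puts Cl higher.
H > Cl: the two effects oppose for this pair; the down-group effect wins (1312 vs 1251 kJ/mol).
Tabulated first ionization energy (kJ/mol): H 1312, Al 578, Cl 1251, Ge 762, Rb 403, I 1008.
So from highest to lowest: H > Cl > I > Ge > Al > Rb.

H > Cl > I > Ge > Al > Rb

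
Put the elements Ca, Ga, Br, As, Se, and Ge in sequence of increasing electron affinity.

Ca, Ga, As, Ge, Se, Br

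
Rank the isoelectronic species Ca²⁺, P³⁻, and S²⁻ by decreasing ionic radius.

P³⁻ > S²⁻ > Ca²⁺

All of these have 18 electrons, so size is governed by nuclear charge alone: the more protons, the stronger the pull on the same electron cloud, and the smaller the ion.
Nuclear charges: Ca²⁺ (Z=20), S²⁻ (Z=16), P³⁻ (Z=15).
Largest to smallest: P³⁻ > S²⁻ > Ca²⁺.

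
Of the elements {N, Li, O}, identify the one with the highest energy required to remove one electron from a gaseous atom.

N

Li is in period 2, group 1; N is in period 2, group 15; O is in period 2, group 16.
IE₁ increases left→right with effective nuclear charge and decreases top→bottom as the valence shell moves farther out.
All lie in period 2; the across-period trend (first ionization energy increases left to right) applies, with the exception below.
Note the exception: N has a higher first ionization energy than O, contrary to the simple trend — pairing an electron in O's 2p⁴ costs repulsion energy, so O ionizes more easily than half-filled N (2p³).
Approximate values (kJ/mol): Li 520, N 1402, O 1314.
The highest energy required to remove one electron from a gaseous atom among these belongs to N.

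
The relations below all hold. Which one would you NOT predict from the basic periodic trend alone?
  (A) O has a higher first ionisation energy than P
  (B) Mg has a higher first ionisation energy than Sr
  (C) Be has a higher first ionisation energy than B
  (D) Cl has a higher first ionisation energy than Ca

The general trend: first ionisation energy increases across a period and decreases down a group.
(A) O (period 2, group 16) vs P (period 3, group 15): the stated order agrees with the simple trend.
(B) Mg (period 3, group 2) vs Sr (period 5, group 2): the stated order agrees with the simple trend.
(C) Be (period 2, group 2) vs B (period 2, group 13): the stated order contradicts the simple trend.
(D) Cl (period 3, group 17) vs Ca (period 4, group 2): the stated order agrees with the simple trend.
The exception is (C): removing B's lone 2p electron is easier than breaking Be's filled 2s².

(C)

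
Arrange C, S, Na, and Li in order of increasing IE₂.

S, C, Na, Li

Consider each +1 ion: C⁺ still has 3 valence electrons; S⁺ still has 5 valence electrons; Na⁺ is the bare [Ne] core; Li⁺ is the bare [He] core.
Pulling an electron out of a noble-gas core costs far more than removing a remaining valence electron, so Na and Li sit at the high end of IE_2.
Valence configurations: C⁺ [He]2s²2p¹, S⁺ [Ne]3s²3p³.
The numbers (kJ/mol): C 2353, S 2252, Na 4562, Li 7298.
Overall IE_2 order: S < C < Na < Li.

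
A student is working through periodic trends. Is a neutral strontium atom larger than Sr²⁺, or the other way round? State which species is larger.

Sr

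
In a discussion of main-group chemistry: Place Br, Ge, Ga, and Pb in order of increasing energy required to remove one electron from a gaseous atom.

Ga < Pb < Ge < Br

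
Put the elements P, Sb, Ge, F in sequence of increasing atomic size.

F is in period 2, group 17; P is in period 3, group 15; Ge is in period 4, group 14; Sb is in period 5, group 15.
Radius decreases left→right (rising Z_eff, same n) and increases top→bottom (higher n).
Neither a single period nor a single group — weigh both effects.
P > F: both effects reinforce here, so P is clearly the larger of the two.
Ge > P: both effects reinforce here, so Ge is clearly the larger of the two.
Sb > Ge: period and group pull opposite ways; the down-group shift dominates (140 vs 121 pm).
Tabulated atomic radius (pm): F 64, P 111, Ge 121, Sb 140.
So from smallest to largest: F < P < Ge < Sb.

F < P < Ge < Sb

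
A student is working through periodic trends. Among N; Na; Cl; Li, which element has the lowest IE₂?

The second ionization energy removes an electron from the +1 ion. For each element: N⁺ still has 4 valence electrons; Na⁺ is the bare [Ne] core; Cl⁺ still has 6 valence electrons; Li⁺ is the bare [He] core.
Core electrons are held far more tightly than valence electrons, so Na and Li top the IE_2 order.
Valence configurations: N⁺ [He]2s²2p², Cl⁺ [Ne]3s²3p⁴.
The numbers (kJ/mol): N 2856, Na 4562, Cl 2298, Li 7298.
So the second ionization energies run Cl < N < Na < Li.

Cl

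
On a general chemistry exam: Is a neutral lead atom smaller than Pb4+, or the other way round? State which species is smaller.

Forming Pb4+ removes 4 electrons from Pb. Fewer electrons for the same nuclear charge means less shielding and a higher Z_eff on the remaining electrons.
A cation is smaller than its parent atom: Pb4+ < Pb.

Pb4+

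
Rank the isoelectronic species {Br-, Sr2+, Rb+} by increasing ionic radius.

Sr2+ < Rb+ < Br-

All of these have 36 electrons, so size is governed by nuclear charge alone: the more protons, the stronger the pull on the same electron cloud, and the smaller the ion.
Nuclear charges: Sr2+ (Z=38), Rb+ (Z=37), Br- (Z=35).
Smallest to largest: Sr2+ < Rb+ < Br-.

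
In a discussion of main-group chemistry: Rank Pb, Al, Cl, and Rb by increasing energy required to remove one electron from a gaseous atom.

Rb, Al, Pb, Cl

Al is in period 3, group 13; Cl is in period 3, group 17; Rb is in period 5, group 1; Pb is in period 6, group 14.
Across a period the outer electron is held more tightly (higher IE₁); down a group it sits in a higher shell, more shielded, and comes off more easily.
Neither a single period nor a single group — weigh both effects.
Al > Rb: relative to Rb, both the across-period and down-group shifts push Al's first ionization energy up.
Pb > Al: the two effects oppose for this pair; the across-period effect wins (716 vs 578 kJ/mol).
Cl > Pb: relative to Pb, both the across-period and down-group shifts push Cl's first ionization energy up.
For reference (kJ/mol): Al 578, Cl 1251, Rb 403, Pb 716.
So from lowest to highest: Rb < Al < Pb < Cl.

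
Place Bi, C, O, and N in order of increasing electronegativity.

Bi < C < N < O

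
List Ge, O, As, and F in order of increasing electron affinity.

Electron affinity generally becomes more exothermic across a period toward the halogens and less exothermic down a group.
Neither a single period nor a single group — weigh both effects.
Ge > As: this pair runs against the simple trend — see the exception note.
O > Ge: relative to Ge, both the across-period and down-group shifts push O's electron affinity up.
F > O: both are in period 2; the period trend gives F the larger value.
Note the exception: Ge has a higher electron affinity than As, contrary to the simple trend — adding an electron to As's half-filled 4p³ is unfavourable, so Ge (4p²) has the more exothermic EA.
For reference (kJ/mol): O 141, F 328, Ge 119, As 78.
So from lowest to highest: As < Ge < O < F.

As < Ge < O < F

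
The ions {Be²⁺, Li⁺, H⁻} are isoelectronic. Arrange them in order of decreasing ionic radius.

All of these have 2 electrons, so size is governed by nuclear charge alone: the more protons, the stronger the pull on the same electron cloud, and the smaller the ion.
Nuclear charges: Be²⁺ (Z=4), Li⁺ (Z=3), H⁻ (Z=1).
Largest to smallest: H⁻ > Li⁺ > Be²⁺.

H⁻, Li⁺, Be²⁺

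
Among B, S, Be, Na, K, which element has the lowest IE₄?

S

IE_4 is the cost of taking one more electron from the +3 cation: B³⁺ is the bare [He] core; S³⁺ still has 3 valence electrons; Be³⁺ is already 1 electron into the core; Na³⁺ is already 2 electrons into the core; K³⁺ is already 2 electrons into the core.
Core electrons are held far more tightly than valence electrons, so K, Na, Be and B top the IE_4 order.
Tabulated IE_4 (kJ/mol): B 25026, S 4556, Be 21007, Na 9543, K 5877.
Overall IE_4 order: S < K < Na < Be < B.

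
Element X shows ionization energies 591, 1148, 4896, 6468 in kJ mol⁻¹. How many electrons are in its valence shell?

Look for the largest jump between consecutive ionization energies: IE3/IE2 ≈ 4.3, far larger than any earlier ratio.
That jump marks the point where a core electron is being removed. So the atom has 2 valence electrons.

2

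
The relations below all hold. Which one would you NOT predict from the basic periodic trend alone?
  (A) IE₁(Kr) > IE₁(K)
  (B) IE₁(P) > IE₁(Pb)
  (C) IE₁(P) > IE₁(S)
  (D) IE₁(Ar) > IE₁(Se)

(C)

The general trend: first ionisation energy increases across a period and decreases down a group.
(A) Kr (period 4, group 18) vs K (period 4, group 1): the stated order agrees with the simple trend.
(B) P (period 3, group 15) vs Pb (period 6, group 14): the stated order agrees with the simple trend.
(C) P (period 3, group 15) vs S (period 3, group 16): the stated order contradicts the simple trend.
(D) Ar (period 3, group 18) vs Se (period 4, group 16): the stated order agrees with the simple trend.
The exception is (C): S (3p⁴) ionizes more easily than half-filled P (3p³) because the paired 3p electron in S is pushed out by e⁻–e⁻ repulsion.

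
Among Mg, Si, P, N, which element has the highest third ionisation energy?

Mg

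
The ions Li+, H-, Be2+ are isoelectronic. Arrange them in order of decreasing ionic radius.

H-, Li+, Be2+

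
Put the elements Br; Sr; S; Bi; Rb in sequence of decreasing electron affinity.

S is in period 3, group 16; Br is in period 4, group 17; Rb is in period 5, group 1; Sr is in period 5, group 2; Bi is in period 6, group 15.
EA tends to increase across a period and decrease down a group, though the pattern is less regular than for IE or radius.
Neither a single period nor a single group — weigh both effects.
Rb > Sr: this pair runs against the simple trend — see the exception note.
Bi > Rb: the two effects oppose for this pair; the across-period effect wins (91 vs 47 kJ/mol).
S > Bi: relative to Bi, both the across-period and down-group shifts push S's electron affinity up.
Br > S: the two effects oppose for this pair; the across-period effect wins (325 vs 200 kJ/mol).
Note the exception: Rb has a higher electron affinity than Sr, contrary to the simple trend — adding an electron to Sr (ns²) has to open a new, higher-energy np subshell, which is unfavourable.
Approximate values (kJ/mol): S 200, Br 325, Rb 47, Sr 5, Bi 91.
So from highest to lowest: Br > S > Bi > Rb > Sr.

Br > S > Bi > Rb > Sr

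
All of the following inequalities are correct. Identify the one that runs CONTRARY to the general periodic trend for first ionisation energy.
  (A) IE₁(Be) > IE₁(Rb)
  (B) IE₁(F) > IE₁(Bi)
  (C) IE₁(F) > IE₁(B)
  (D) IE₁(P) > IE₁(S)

(D)

The general trend: first ionisation energy increases across a period and decreases down a group.
(A) Be (period 2, group 2) vs Rb (period 5, group 1): the stated order agrees with the simple trend.
(B) F (period 2, group 17) vs Bi (period 6, group 15): the stated order agrees with the simple trend.
(C) F (period 2, group 17) vs B (period 2, group 13): the stated order agrees with the simple trend.
(D) P (period 3, group 15) vs S (period 3, group 16): the stated order contradicts the simple trend.
The exception is (D): S (3p⁴) ionizes more easily than half-filled P (3p³) because the paired 3p electron in S is pushed out by e⁻–e⁻ repulsion.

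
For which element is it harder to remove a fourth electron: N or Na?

Na

IE_4 is the cost of taking one more electron from the +3 cation: N³⁺ still has 2 valence electrons; Na³⁺ is already 2 electrons into the core.
Breaking into a closed-shell core is much more expensive than removing a leftover valence electron — Na has the largest IE_4 here.
Approximate IE_4 values (kJ/mol): N 7475, Na 9543.
Hence IE_4: N < Na.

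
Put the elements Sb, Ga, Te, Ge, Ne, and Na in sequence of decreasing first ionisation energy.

Ne, Te, Sb, Ge, Ga, Na

Ne is in period 2, group 18; Na is in period 3, group 1; Ga is in period 4, group 13; Ge is in period 4, group 14; Sb is in period 5, group 15; Te is in period 5, group 16.
Removing the outermost electron gets harder across a period and easier down a group.
Here both period and group differ, so the two effects have to be weighed against each other.
Ga > Na: period and group pull opposite ways; the across-period shift dominates (579 vs 496 kJ/mol).
Ge > Ga: both are in period 4; the period trend gives Ge the larger value.
Sb > Ge: the two effects oppose for this pair; the across-period effect wins (831 vs 762 kJ/mol).
Te > Sb: both are in period 5; the period trend gives Te the larger value.
Ne > Te: relative to Te, both the across-period and down-group shifts push Ne's first ionization energy up.
For reference (kJ/mol): Ne 2081, Na 496, Ga 579, Ge 762, Sb 831, Te 869.
So from highest to lowest: Ne > Te > Sb > Ge > Ga > Na.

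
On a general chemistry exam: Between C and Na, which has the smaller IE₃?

C

IE_3 is the cost of taking one more electron from the +2 cation: C²⁺ still has 2 valence electrons; Na²⁺ is already 1 electron into the core.
Pulling an electron out of a noble-gas core costs far more than removing a remaining valence electron, so Na sits at the high end of IE_3.
Approximate IE_3 values (kJ/mol): C 4620, Na 6910.
Putting it together, IE_3: C < Na.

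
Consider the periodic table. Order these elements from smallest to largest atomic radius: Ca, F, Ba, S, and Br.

F < S < Br < Ca < Ba

Atomic radius shrinks across a period as nuclear charge pulls the same shell inward, and grows down a group as new shells are added.
These span different periods and groups, so the two trends combine.
S > F: relative to F, both the across-period and down-group shifts push S's atomic radius up.
Br > S: the two effects oppose for this pair; the down-group effect wins (114 vs 103 pm).
Ca > Br: both are in period 4; the period trend gives Ca the larger value.
Ba > Ca: they share group 2; the group trend gives Ba the larger value.
For reference (pm): F 64, S 103, Ca 171, Br 114, Ba 196.
So from smallest to largest: F < S < Br < Ca < Ba.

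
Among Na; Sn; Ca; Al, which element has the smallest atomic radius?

Al

Across a period the added protons contract the valence shell; down a group each new principal shell makes the atom larger.
Neither a single period nor a single group — weigh both effects.
Sn > Al: the two effects oppose for this pair; the down-group effect wins (140 vs 126 pm).
Na > Sn: the two effects oppose for this pair; the across-period effect wins (155 vs 140 pm).
Ca > Na: the two effects oppose for this pair; the down-group effect wins (171 vs 155 pm).
Approximate values (pm): Na 155, Al 126, Ca 171, Sn 140.
The smallest atomic radius among these belongs to Al.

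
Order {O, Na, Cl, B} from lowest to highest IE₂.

Consider each +1 ion: O⁺ still has 5 valence electrons; Na⁺ is the bare [Ne] core; Cl⁺ still has 6 valence electrons; B⁺ still has 2 valence electrons.
Pulling an electron out of a noble-gas core costs far more than removing a remaining valence electron, so Na sits at the high end of IE_2.
Valence configurations: O⁺ [He]2s²2p³, Cl⁺ [Ne]3s²3p⁴, B⁺ [He]2s².
Approximate IE_2 values (kJ/mol): O 3388, Na 4562, Cl 2298, B 2427.
Overall IE_2 order: Cl < B < O < Na.

Cl < B < O < Na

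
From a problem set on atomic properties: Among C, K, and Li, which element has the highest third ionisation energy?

The third ionization energy removes an electron from the +2 ion. For each element: C²⁺ still has 2 valence electrons; K²⁺ is already 1 electron into the core; Li²⁺ is already 1 electron into the core.
Usually core removal costs more than valence removal, but here the competition is close: a tightly held n=2 valence electron can cost more to remove than an n=3 core electron, so the actual values have to decide it.
The numbers (kJ/mol): C 4620, K 4420, Li 11815.
Overall IE_3 order: K < C < Li.

Li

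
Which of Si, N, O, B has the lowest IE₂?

IE_2 is the cost of taking one more electron from the +1 cation: Si⁺ still has 3 valence electrons; N⁺ still has 4 valence electrons; O⁺ still has 5 valence electrons; B⁺ still has 2 valence electrons.
All are still removing valence electrons, so compare the +1 ions as you would atoms: IE_2 generally rises across a period (higher Z_eff) and falls down a group (larger shell), subject to the usual subshell exceptions.
Valence configurations: Si⁺ [Ne]3s²3p¹, N⁺ [He]2s²2p², O⁺ [He]2s²2p³, B⁺ [He]2s².
Approximate IE_2 values (kJ/mol): Si 1577, N 2856, O 3388, B 2427.
Overall IE_2 order: Si < B < N < O.

Si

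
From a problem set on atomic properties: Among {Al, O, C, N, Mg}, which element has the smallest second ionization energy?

Mg

IE_2 is the cost of taking one more electron from the +1 cation: Al⁺ still has 2 valence electrons; O⁺ still has 5 valence electrons; C⁺ still has 3 valence electrons; N⁺ still has 4 valence electrons; Mg⁺ still has 1 valence electron.
All are still removing valence electrons, so compare the +1 ions as you would atoms: IE_2 generally rises across a period (higher Z_eff) and falls down a group (larger shell), subject to the usual subshell exceptions.
Valence configurations: Al⁺ [Ne]3s², O⁺ [He]2s²2p³, C⁺ [He]2s²2p¹, N⁺ [He]2s²2p², Mg⁺ [Ne]3s¹.
Tabulated IE_2 (kJ/mol): Al 1817, O 3388, C 2353, N 2856, Mg 1451.
Hence IE_2: Mg < Al < C < N < O.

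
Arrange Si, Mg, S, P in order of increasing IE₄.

Si < S < P < Mg

Consider each +3 ion: Si³⁺ still has 1 valence electron; Mg³⁺ is already 1 electron into the core; S³⁺ still has 3 valence electrons; P³⁺ still has 2 valence electrons.
Core electrons are held far more tightly than valence electrons, so Mg tops the IE_4 order.
Valence configurations: Si³⁺ [Ne]3s¹, S³⁺ [Ne]3s²3p¹, P³⁺ [Ne]3s².
S³⁺ loses a lone 3p electron whereas P³⁺ must break into a filled 3s² pair, so IE_4(P) > IE_4(S) even though S has the higher nuclear charge.
The numbers (kJ/mol): Si 4356, Mg 10543, S 4556, P 4964.
Putting it together, IE_4: Si < S < P < Mg.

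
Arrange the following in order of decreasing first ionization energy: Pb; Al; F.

F, Pb, Al

First ionization energy rises across a period (greater Z_eff holds electrons more tightly) and falls down a group (valence electrons are farther from the nucleus).
These span different periods and groups, so the two trends combine.
Pb > Al: the two effects oppose for this pair; the across-period effect wins (716 vs 578 kJ/mol).
F > Pb: relative to Pb, both the across-period and down-group shifts push F's first ionization energy up.
Approximate values (kJ/mol): F 1681, Al 578, Pb 716.
So from highest to lowest: F > Pb > Al.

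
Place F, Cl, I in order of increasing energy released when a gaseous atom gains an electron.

Adding an electron releases more energy for atoms nearer the top right (short of the noble gases).
All are in group 17; the group trend (electron affinity increases up the group) applies, with the exception below.
Note the exception: Cl has a higher electron affinity than F, contrary to the simple trend — F's small 2p subshell makes the incoming electron feel strong e⁻–e⁻ repulsion, so Cl actually releases more energy on gaining an electron.
Approximate values (kJ/mol): F 328, Cl 349, I 295.
So from lowest to highest: I < F < Cl.

I, F, Cl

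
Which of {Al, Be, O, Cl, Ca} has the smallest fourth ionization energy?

Cl

The fourth ionization energy removes an electron from the +3 ion. For each element: Al³⁺ is the bare [Ne] core; Be³⁺ is already 1 electron into the core; O³⁺ still has 3 valence electrons; Cl³⁺ still has 4 valence electrons; Ca³⁺ is already 1 electron into the core.
Usually core removal costs more than valence removal, but here the competition is close: a tightly held n=2 valence electron can cost more to remove than an n=3 core electron, so the actual values have to decide it.
Valence configurations: O³⁺ [He]2s²2p¹, Cl³⁺ [Ne]3s²3p².
Approximate IE_4 values (kJ/mol): Al 11577, Be 21007, O 7469, Cl 5159, Ca 6491.
Hence IE_4: Cl < Ca < O < Al < Be.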